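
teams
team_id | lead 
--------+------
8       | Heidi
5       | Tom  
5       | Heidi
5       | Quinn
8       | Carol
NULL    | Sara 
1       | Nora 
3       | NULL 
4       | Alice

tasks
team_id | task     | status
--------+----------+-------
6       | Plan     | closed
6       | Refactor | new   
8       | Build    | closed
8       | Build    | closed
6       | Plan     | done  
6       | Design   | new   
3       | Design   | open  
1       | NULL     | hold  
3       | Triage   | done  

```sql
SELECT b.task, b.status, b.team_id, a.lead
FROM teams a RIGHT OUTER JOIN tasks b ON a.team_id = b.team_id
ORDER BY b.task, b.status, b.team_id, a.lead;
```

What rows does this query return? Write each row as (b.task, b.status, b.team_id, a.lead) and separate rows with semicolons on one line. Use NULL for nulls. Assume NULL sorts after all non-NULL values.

(Build, closed, 8, Carol); (Build, closed, 8, Carol); (Build, closed, 8, Heidi); (Build, closed, 8, Heidi); (Design, new, 6, NULL); (Design, open, 3, NULL); (Plan, closed, 6, NULL); (Plan, done, 6, NULL); (Refactor, new, 6, NULL); (Triage, done, 3, NULL); (NULL, hold, 1, Nora)

RIGHT JOIN keeps every row from `tasks`; unmatched rows get NULL for `teams`'s columns.
Matching on a.team_id = b.team_id. A NULL in a compared column never satisfies the condition.
- team_id=8: 2 matching b row(s), so 2 row(s) emitted.
- team_id=5: no matching b row.
- team_id=5: no matching b row.
- team_id=5: no matching b row.
- team_id=8: 2 matching b row(s), so 2 row(s) emitted.
- team_id=NULL: no matching b row.
- team_id=1: 1 matching b row(s), so 1 row(s) emitted.
- team_id=3: 2 matching b row(s), so 2 row(s) emitted.
- team_id=4: no matching b row.
- plus 4 unmatched b row(s), each kept with NULL a columns.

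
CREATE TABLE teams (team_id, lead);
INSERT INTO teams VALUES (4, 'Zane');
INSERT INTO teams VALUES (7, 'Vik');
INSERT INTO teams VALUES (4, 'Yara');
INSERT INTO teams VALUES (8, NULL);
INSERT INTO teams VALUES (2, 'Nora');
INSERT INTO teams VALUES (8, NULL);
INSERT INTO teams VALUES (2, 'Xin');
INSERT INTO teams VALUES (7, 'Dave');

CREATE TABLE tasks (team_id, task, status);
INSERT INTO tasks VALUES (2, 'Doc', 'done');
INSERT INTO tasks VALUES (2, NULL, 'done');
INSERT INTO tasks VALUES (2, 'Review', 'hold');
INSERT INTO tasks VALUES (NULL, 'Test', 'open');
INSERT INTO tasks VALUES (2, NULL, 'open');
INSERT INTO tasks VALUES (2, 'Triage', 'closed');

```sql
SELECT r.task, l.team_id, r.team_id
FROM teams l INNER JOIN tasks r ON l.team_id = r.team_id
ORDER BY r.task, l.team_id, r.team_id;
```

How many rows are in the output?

INNER JOIN keeps only pairs where the ON condition holds.
Matching on l.team_id = r.team_id. A NULL in a compared column never satisfies the condition.
- team_id=4: no matching r row, dropped.
- team_id=7: no matching r row, dropped.
- team_id=4: no matching r row, dropped.
- team_id=8: no matching r row, dropped.
- team_id=2: 5 matching r row(s), so 5 row(s) emitted.
- team_id=8: no matching r row, dropped.
- team_id=2: 5 matching r row(s), so 5 row(s) emitted.
- team_id=7: no matching r row, dropped.
Total: 10 rows.

10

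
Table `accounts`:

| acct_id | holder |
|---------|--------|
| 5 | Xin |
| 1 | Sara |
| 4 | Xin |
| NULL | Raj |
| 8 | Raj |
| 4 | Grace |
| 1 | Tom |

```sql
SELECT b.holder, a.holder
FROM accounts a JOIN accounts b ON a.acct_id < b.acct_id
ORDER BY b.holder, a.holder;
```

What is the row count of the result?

13

INNER JOIN keeps only pairs where the ON condition holds.
Matching on a.acct_id < b.acct_id. A NULL in a compared column never satisfies the condition.
Matched pairs: 13.
Total: 13 rows.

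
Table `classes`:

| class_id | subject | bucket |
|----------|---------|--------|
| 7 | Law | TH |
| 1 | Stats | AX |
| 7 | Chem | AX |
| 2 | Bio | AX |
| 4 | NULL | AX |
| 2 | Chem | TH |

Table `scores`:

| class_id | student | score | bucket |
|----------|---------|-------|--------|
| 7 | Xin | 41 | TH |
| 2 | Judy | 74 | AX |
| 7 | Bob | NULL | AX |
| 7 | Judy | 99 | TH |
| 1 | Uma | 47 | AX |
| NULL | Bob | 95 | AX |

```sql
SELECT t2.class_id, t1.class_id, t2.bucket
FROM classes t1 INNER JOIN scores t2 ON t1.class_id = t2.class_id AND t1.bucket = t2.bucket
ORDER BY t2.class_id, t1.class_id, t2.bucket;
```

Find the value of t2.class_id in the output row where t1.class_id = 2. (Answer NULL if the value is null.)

2

INNER JOIN keeps only pairs where the ON condition holds.
Matching on t1.class_id = t2.class_id AND t1.bucket = t2.bucket. A NULL in a compared column never satisfies the condition.
- class_id=7, bucket=TH: 2 matching t2 row(s), so 2 row(s) emitted.
- class_id=1, bucket=AX: 1 matching t2 row(s), so 1 row(s) emitted.
- class_id=7, bucket=AX: 1 matching t2 row(s), so 1 row(s) emitted.
- class_id=2, bucket=AX: 1 matching t2 row(s), so 1 row(s) emitted.
- class_id=4, bucket=AX: no matching t2 row, dropped.
- class_id=2, bucket=TH: no matching t2 row, dropped.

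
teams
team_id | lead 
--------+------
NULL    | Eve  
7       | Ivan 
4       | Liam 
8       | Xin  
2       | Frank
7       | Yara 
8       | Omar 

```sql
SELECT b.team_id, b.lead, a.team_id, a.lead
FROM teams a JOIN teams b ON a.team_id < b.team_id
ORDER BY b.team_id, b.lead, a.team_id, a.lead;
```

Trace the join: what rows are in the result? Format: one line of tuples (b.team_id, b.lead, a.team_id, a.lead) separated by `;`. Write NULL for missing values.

(4, Liam, 2, Frank); (7, Ivan, 2, Frank); (7, Ivan, 4, Liam); (7, Yara, 2, Frank); (7, Yara, 4, Liam); (8, Omar, 2, Frank); (8, Omar, 4, Liam); (8, Omar, 7, Ivan); (8, Omar, 7, Yara); (8, Xin, 2, Frank); (8, Xin, 4, Liam); (8, Xin, 7, Ivan); (8, Xin, 7, Yara)

INNER JOIN keeps only pairs where the ON condition holds.
Matching on a.team_id < b.team_id. A NULL in a compared column never satisfies the condition.
Matched pairs: 13.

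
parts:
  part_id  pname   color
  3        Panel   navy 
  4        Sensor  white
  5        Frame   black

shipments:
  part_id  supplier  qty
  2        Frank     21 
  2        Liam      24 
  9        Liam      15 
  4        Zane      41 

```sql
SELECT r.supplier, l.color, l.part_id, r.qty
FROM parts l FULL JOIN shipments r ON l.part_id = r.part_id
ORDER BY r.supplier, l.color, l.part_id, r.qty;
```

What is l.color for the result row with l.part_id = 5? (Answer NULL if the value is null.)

FULL OUTER JOIN keeps every row from both sides; unmatched rows get NULL for the other side's columns.
Matching on l.part_id = r.part_id.
- l row (part_id=3): no match → kept, r columns NULL.
- l row (part_id=4): matches 1 r row(s) → 1 output row(s).
- l row (part_id=5): no match → kept, r columns NULL.
- 3 r row(s) had no l match → kept, l columns NULL.

black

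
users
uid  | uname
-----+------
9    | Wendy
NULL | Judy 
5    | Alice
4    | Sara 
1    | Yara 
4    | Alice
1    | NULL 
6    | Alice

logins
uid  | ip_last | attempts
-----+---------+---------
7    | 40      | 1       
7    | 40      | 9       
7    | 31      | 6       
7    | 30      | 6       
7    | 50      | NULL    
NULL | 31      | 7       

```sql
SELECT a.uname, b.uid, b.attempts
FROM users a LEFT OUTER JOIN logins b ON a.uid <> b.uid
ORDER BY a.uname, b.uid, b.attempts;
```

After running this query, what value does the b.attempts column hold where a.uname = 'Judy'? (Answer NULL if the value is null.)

LEFT JOIN keeps every row from `users`; unmatched rows get NULL for `logins`'s columns.
Matching on a.uid <> b.uid. A NULL in a compared column never satisfies the condition.
Matched pairs: 35; unmatched a rows kept: 1.

NULL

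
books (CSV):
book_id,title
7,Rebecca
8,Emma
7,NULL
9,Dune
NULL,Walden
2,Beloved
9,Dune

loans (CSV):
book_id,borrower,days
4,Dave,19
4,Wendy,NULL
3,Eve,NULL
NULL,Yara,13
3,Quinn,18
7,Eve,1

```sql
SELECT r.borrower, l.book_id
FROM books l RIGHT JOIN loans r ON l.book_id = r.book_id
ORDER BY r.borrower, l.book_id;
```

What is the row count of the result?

RIGHT JOIN keeps every row from `loans`; unmatched rows get NULL for `books`'s columns.
Matching on l.book_id = r.book_id. A NULL in a compared column never satisfies the condition.
- l[0] book_id=7 → 1 match(es) in r → 1 row(s).
- l[1] book_id=8 → no match.
- l[2] book_id=7 → 1 match(es) in r → 1 row(s).
- l[3] book_id=9 → no match.
- l[4] book_id=NULL → no match.
- l[5] book_id=2 → no match.
- l[6] book_id=9 → no match.
- plus 5 unmatched r row(s), each kept with NULL l columns.
Total: 2 matched + 5 padded = 7 rows.

7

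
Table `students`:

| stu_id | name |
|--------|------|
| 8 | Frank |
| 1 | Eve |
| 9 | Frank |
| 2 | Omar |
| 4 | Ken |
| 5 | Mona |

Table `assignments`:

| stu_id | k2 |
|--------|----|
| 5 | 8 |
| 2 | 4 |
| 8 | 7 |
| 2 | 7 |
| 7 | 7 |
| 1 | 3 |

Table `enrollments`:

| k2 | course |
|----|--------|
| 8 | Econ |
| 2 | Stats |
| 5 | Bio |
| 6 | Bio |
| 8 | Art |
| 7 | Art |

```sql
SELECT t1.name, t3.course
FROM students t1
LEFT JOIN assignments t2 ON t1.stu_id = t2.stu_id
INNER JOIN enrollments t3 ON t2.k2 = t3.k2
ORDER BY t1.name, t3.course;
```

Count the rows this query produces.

4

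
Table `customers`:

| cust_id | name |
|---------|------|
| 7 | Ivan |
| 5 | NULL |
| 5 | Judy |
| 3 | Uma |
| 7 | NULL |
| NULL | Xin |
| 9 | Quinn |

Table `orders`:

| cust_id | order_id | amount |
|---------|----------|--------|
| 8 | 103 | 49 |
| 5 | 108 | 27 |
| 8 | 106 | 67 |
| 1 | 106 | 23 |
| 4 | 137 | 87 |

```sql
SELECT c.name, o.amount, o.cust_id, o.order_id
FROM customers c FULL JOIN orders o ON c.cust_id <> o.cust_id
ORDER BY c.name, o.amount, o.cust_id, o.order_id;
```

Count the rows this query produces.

FULL OUTER JOIN keeps every row from both sides; unmatched rows get NULL for the other side's columns.
Matching on c.cust_id <> o.cust_id. A NULL in a compared column never satisfies the condition.
- c (cust_id=7) pairs with 5 row(s) of o.
- c (cust_id=5) pairs with 4 row(s) of o.
- c (cust_id=5) pairs with 4 row(s) of o.
- c (cust_id=3) pairs with 5 row(s) of o.
- c (cust_id=7) pairs with 5 row(s) of o.
- c (cust_id=NULL) has no partner → padded with NULL.
- c (cust_id=9) pairs with 5 row(s) of o.
Total: 28 matched + 1 padded = 29 rows.

29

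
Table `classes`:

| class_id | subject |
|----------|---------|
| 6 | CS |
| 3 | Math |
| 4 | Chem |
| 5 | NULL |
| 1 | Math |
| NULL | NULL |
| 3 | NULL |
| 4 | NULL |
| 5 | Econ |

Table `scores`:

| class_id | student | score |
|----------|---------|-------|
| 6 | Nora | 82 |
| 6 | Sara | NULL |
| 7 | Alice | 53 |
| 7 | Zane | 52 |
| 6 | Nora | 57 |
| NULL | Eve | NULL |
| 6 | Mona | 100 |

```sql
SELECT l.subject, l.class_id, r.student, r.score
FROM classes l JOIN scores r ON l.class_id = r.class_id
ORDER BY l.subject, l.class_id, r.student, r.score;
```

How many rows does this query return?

4

INNER JOIN keeps only pairs where the ON condition holds.
Matching on l.class_id = r.class_id. A NULL in a compared column never satisfies the condition.
- l (class_id=6) pairs with 4 row(s) of r.
- l (class_id=3) has no partner → excluded.
- l (class_id=4) has no partner → excluded.
- l (class_id=5) has no partner → excluded.
- l (class_id=1) has no partner → excluded.
- l (class_id=NULL) has no partner → excluded.
- l (class_id=3) has no partner → excluded.
- l (class_id=4) has no partner → excluded.
- l (class_id=5) has no partner → excluded.
Total: 4 rows.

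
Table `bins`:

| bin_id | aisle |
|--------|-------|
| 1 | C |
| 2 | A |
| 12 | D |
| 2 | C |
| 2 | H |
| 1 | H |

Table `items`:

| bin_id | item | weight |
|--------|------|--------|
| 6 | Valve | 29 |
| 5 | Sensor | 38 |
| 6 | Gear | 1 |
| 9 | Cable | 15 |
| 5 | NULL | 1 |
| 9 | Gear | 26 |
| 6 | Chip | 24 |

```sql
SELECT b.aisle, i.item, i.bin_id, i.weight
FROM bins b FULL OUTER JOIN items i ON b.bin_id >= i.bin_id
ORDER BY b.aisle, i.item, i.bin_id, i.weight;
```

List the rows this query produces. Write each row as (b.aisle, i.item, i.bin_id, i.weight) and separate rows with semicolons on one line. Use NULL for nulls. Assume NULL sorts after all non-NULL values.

(A, NULL, NULL, NULL); (C, NULL, NULL, NULL); (C, NULL, NULL, NULL); (D, Cable, 9, 15); (D, Chip, 6, 24); (D, Gear, 6, 1); (D, Gear, 9, 26); (D, Sensor, 5, 38); (D, Valve, 6, 29); (D, NULL, 5, 1); (H, NULL, NULL, NULL); (H, NULL, NULL, NULL)

FULL OUTER JOIN keeps every row from both sides; unmatched rows get NULL for the other side's columns.
Matching on b.bin_id >= i.bin_id.
- bin_id=1: no i row matches, row kept with i columns NULL.
- bin_id=2: no i row matches, row kept with i columns NULL.
- bin_id=12: 7 matching i row(s), so 7 row(s) emitted.
- bin_id=2: no i row matches, row kept with i columns NULL.
- bin_id=2: no i row matches, row kept with i columns NULL.
- bin_id=1: no i row matches, row kept with i columns NULL.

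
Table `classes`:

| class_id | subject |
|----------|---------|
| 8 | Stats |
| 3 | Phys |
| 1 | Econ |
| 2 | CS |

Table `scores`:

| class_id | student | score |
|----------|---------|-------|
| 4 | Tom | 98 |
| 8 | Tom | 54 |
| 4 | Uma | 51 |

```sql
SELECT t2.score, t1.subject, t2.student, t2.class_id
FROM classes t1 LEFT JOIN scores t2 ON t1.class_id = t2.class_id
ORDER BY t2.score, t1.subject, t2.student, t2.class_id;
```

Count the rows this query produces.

4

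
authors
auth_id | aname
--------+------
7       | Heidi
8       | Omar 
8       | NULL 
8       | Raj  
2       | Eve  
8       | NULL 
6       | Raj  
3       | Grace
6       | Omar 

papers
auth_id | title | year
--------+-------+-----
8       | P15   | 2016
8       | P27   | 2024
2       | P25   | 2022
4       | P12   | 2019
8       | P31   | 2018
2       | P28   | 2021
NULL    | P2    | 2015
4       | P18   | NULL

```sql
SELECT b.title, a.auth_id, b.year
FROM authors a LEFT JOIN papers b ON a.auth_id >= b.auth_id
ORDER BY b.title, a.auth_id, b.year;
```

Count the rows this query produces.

44

LEFT JOIN keeps every row from `authors`; unmatched rows get NULL for `papers`'s columns.
Matching on a.auth_id >= b.auth_id. A NULL in a compared column never satisfies the condition.
- a[0] auth_id=7 → 4 match(es) in b → 4 row(s).
- a[1] auth_id=8 → 7 match(es) in b → 7 row(s).
- a[2] auth_id=8 → 7 match(es) in b → 7 row(s).
- a[3] auth_id=8 → 7 match(es) in b → 7 row(s).
- a[4] auth_id=2 → 2 match(es) in b → 2 row(s).
- a[5] auth_id=8 → 7 match(es) in b → 7 row(s).
- a[6] auth_id=6 → 4 match(es) in b → 4 row(s).
- a[7] auth_id=3 → 2 match(es) in b → 2 row(s).
- a[8] auth_id=6 → 4 match(es) in b → 4 row(s).
Total: 44 rows.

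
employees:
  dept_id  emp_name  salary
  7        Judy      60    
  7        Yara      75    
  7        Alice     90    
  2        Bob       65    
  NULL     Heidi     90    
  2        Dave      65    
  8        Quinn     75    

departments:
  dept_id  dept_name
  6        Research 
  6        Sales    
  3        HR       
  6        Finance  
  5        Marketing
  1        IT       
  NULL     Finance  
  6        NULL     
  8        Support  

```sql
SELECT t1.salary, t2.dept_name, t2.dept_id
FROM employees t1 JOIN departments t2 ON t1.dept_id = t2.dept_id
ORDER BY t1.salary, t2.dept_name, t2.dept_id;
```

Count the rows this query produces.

INNER JOIN keeps only pairs where the ON condition holds.
Matching on t1.dept_id = t2.dept_id. A NULL in a compared column never satisfies the condition.
Matched pairs: 1.
Total: 1 rows.

1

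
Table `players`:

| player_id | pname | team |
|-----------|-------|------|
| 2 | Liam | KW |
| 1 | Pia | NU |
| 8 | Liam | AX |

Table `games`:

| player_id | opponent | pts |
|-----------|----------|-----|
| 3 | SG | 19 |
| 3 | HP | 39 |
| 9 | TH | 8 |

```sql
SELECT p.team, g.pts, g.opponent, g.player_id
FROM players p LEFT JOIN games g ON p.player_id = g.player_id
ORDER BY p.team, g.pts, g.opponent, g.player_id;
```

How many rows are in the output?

3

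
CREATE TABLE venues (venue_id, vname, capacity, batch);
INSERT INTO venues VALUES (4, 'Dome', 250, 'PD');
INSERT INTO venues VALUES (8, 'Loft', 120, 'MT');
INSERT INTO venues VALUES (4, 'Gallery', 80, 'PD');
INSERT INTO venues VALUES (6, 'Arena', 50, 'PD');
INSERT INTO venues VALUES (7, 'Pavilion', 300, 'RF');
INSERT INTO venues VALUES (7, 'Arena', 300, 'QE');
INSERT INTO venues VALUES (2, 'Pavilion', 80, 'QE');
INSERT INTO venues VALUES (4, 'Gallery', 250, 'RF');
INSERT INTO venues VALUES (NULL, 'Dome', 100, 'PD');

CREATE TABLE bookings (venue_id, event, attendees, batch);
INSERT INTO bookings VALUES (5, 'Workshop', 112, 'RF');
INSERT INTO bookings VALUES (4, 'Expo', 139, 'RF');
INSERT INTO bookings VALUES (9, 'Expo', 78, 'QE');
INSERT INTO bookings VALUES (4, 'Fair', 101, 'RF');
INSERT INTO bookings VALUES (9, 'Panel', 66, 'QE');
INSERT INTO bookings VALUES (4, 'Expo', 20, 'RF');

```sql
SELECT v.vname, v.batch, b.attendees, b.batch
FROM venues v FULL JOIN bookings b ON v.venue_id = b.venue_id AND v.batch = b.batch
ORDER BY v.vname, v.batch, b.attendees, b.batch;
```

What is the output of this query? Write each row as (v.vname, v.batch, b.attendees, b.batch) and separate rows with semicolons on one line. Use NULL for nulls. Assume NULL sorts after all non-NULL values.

FULL OUTER JOIN keeps every row from both sides; unmatched rows get NULL for the other side's columns.
Matching on v.venue_id = b.venue_id AND v.batch = b.batch. A NULL in a compared column never satisfies the condition.
Matched pairs: 3; unmatched v rows kept: 8; unmatched b rows kept: 3.

(Arena, PD, NULL, NULL); (Arena, QE, NULL, NULL); (Dome, PD, NULL, NULL); (Dome, PD, NULL, NULL); (Gallery, PD, NULL, NULL); (Gallery, RF, 20, RF); (Gallery, RF, 101, RF); (Gallery, RF, 139, RF); (Loft, MT, NULL, NULL); (Pavilion, QE, NULL, NULL); (Pavilion, RF, NULL, NULL); (NULL, NULL, 66, QE); (NULL, NULL, 78, QE); (NULL, NULL, 112, RF)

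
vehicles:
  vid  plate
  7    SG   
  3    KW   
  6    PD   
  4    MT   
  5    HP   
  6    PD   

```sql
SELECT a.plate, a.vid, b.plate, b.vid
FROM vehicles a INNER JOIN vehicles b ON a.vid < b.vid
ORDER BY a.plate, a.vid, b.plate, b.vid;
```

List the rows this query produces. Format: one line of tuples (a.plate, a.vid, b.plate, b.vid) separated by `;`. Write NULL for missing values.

(HP, 5, PD, 6); (HP, 5, PD, 6); (HP, 5, SG, 7); (KW, 3, HP, 5); (KW, 3, MT, 4); (KW, 3, PD, 6); (KW, 3, PD, 6); (KW, 3, SG, 7); (MT, 4, HP, 5); (MT, 4, PD, 6); (MT, 4, PD, 6); (MT, 4, SG, 7); (PD, 6, SG, 7); (PD, 6, SG, 7)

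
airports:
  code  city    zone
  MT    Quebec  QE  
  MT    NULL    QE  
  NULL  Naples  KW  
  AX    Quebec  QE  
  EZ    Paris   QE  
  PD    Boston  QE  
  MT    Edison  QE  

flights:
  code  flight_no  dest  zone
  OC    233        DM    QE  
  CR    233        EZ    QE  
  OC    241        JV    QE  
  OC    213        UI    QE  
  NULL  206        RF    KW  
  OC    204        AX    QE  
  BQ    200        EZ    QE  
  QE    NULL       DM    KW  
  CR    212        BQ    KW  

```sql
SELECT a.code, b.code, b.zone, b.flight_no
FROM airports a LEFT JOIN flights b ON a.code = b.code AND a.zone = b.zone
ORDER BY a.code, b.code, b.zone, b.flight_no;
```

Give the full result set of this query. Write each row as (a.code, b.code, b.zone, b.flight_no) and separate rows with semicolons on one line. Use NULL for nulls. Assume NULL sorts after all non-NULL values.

LEFT JOIN keeps every row from `airports`; unmatched rows get NULL for `flights`'s columns.
Matching on a.code = b.code AND a.zone = b.zone. A NULL in a compared column never satisfies the condition.
Matched pairs: 0; unmatched a rows kept: 7.

(AX, NULL, NULL, NULL); (EZ, NULL, NULL, NULL); (MT, NULL, NULL, NULL); (MT, NULL, NULL, NULL); (MT, NULL, NULL, NULL); (PD, NULL, NULL, NULL); (NULL, NULL, NULL, NULL)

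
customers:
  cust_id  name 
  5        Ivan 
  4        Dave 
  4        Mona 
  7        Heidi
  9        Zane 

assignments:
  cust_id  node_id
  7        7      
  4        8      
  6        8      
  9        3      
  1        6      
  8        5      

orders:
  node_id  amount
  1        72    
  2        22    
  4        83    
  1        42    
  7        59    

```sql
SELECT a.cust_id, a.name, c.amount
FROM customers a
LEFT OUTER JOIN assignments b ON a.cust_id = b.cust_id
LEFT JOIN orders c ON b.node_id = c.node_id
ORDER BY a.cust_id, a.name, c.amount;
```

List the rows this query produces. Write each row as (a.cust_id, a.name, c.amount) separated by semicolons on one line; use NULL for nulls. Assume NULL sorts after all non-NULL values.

(4, Dave, NULL); (4, Mona, NULL); (5, Ivan, NULL); (7, Heidi, 59); (9, Zane, NULL)

Joins associate left-to-right: customers LEFT JOIN assignments on cust_id gives 5 intermediate row(s).
Then LEFT JOIN `orders c` on node_id: each of those 5 rows is kept; rows whose b.node_id has no match in c get NULL for c's columns.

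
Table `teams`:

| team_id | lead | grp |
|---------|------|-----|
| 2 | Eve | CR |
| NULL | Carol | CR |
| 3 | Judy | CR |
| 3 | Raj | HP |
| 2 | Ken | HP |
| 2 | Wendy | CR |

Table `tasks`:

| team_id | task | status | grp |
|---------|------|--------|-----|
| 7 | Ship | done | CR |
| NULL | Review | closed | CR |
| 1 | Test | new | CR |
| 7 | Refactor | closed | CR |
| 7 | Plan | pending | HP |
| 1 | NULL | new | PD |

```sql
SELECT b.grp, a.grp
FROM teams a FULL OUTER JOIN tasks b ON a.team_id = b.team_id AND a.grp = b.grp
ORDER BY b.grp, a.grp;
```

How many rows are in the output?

12

FULL OUTER JOIN keeps every row from both sides; unmatched rows get NULL for the other side's columns.
Matching on a.team_id = b.team_id AND a.grp = b.grp. A NULL in a compared column never satisfies the condition.
- a (team_id=2, grp=CR) has no partner → padded with NULL.
- a (team_id=NULL, grp=CR) has no partner → padded with NULL.
- a (team_id=3, grp=CR) has no partner → padded with NULL.
- a (team_id=3, grp=HP) has no partner → padded with NULL.
- a (team_id=2, grp=HP) has no partner → padded with NULL.
- a (team_id=2, grp=CR) has no partner → padded with NULL.
- 6 b row(s) had no a match → kept, a columns NULL.
Total: 0 matched + 12 padded = 12 rows.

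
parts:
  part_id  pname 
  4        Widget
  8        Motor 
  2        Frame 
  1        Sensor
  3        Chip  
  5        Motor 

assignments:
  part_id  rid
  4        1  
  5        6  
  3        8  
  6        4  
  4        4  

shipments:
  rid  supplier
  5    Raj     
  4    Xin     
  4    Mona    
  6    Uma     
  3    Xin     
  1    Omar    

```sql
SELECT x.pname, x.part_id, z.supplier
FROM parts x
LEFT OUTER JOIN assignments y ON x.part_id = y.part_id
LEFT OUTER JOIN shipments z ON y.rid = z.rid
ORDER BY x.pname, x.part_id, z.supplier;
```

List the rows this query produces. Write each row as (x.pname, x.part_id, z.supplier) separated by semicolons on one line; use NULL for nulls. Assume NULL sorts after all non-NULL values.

(Chip, 3, NULL); (Frame, 2, NULL); (Motor, 5, Uma); (Motor, 8, NULL); (Sensor, 1, NULL); (Widget, 4, Mona); (Widget, 4, Omar); (Widget, 4, Xin)

Joins associate left-to-right: parts LEFT JOIN assignments on part_id gives 7 intermediate row(s).
Then LEFT JOIN `shipments z` on rid: each of those 7 rows is kept; rows whose y.rid has no match in z get NULL for z's columns.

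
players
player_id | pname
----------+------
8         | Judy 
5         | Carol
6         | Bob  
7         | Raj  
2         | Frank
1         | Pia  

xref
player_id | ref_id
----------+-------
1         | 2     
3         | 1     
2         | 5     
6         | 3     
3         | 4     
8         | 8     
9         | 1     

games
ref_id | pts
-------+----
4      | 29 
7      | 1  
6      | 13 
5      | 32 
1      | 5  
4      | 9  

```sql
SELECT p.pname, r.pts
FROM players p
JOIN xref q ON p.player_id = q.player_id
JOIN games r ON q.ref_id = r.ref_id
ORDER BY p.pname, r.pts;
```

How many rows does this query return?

Joins associate left-to-right: players INNER JOIN xref on player_id gives 4 intermediate row(s).
Then INNER JOIN `games r` on ref_id: keep only rows whose q.ref_id appears in r.
Result: 1 row(s).

1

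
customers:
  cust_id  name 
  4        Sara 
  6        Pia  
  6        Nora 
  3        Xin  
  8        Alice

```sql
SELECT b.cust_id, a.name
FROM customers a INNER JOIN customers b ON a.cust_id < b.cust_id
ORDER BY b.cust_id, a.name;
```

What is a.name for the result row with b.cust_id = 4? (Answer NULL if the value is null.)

INNER JOIN keeps only pairs where the ON condition holds.
Matching on a.cust_id < b.cust_id.
Matched pairs: 9.

Xin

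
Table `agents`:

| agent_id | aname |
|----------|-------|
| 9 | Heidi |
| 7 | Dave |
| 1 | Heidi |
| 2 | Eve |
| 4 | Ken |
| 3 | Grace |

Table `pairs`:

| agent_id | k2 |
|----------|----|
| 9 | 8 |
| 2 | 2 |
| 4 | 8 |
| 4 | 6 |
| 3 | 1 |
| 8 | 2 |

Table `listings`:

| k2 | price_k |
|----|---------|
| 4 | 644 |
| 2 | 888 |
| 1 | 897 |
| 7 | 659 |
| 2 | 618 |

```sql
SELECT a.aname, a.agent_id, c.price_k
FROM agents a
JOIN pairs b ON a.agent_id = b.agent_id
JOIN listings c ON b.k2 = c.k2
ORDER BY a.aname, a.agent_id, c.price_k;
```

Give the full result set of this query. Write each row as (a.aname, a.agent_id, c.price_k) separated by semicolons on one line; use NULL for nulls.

(Eve, 2, 618); (Eve, 2, 888); (Grace, 3, 897)

Evaluate left to right. First `agents a INNER JOIN pairs b` on agent_id: 5 row(s).
Then INNER JOIN `listings c` on k2: keep only rows whose b.k2 appears in c.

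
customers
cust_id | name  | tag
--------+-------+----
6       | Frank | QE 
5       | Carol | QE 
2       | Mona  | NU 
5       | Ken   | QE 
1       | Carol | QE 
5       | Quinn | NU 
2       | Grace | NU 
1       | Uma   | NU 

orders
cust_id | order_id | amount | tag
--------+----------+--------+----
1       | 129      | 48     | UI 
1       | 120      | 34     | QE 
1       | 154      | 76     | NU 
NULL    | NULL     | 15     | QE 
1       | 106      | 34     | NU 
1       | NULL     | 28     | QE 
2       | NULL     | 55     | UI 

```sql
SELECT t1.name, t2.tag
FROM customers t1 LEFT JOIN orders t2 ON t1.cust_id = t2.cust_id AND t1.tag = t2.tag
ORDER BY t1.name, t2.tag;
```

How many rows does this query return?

10

LEFT JOIN keeps every row from `customers`; unmatched rows get NULL for `orders`'s columns.
Matching on t1.cust_id = t2.cust_id AND t1.tag = t2.tag. A NULL in a compared column never satisfies the condition.
- t1 (cust_id=6, tag=QE) has no partner → padded with NULL.
- t1 (cust_id=5, tag=QE) has no partner → padded with NULL.
- t1 (cust_id=2, tag=NU) has no partner → padded with NULL.
- t1 (cust_id=5, tag=QE) has no partner → padded with NULL.
- t1 (cust_id=1, tag=QE) pairs with 2 row(s) of t2.
- t1 (cust_id=5, tag=NU) has no partner → padded with NULL.
- t1 (cust_id=2, tag=NU) has no partner → padded with NULL.
- t1 (cust_id=1, tag=NU) pairs with 2 row(s) of t2.
Total: 4 matched + 6 padded = 10 rows.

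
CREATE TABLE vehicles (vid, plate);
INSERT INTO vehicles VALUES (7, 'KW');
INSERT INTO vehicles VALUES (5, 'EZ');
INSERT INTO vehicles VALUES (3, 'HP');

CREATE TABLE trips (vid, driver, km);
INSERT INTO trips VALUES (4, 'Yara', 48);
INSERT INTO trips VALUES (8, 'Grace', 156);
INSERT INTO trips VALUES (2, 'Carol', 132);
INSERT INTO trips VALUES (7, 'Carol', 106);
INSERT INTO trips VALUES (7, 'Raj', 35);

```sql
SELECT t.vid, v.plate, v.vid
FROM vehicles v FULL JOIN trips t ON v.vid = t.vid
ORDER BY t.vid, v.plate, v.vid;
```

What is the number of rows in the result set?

7

FULL OUTER JOIN keeps every row from both sides; unmatched rows get NULL for the other side's columns.
Matching on v.vid = t.vid.
- vid=7: 2 matching t row(s), so 2 row(s) emitted.
- vid=5: no t row matches, row kept with t columns NULL.
- vid=3: no t row matches, row kept with t columns NULL.
- 3 t row(s) had no v match → kept, v columns NULL.
Total: 2 matched + 5 padded = 7 rows.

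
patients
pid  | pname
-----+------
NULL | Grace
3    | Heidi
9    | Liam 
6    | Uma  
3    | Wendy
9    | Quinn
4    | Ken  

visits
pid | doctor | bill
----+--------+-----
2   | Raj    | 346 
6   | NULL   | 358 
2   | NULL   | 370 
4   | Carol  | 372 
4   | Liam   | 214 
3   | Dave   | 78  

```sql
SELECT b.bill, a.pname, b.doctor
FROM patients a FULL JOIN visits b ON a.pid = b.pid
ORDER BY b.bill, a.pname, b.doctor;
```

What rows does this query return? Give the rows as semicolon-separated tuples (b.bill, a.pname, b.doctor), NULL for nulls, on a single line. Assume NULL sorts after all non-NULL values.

(78, Heidi, Dave); (78, Wendy, Dave); (214, Ken, Liam); (346, NULL, Raj); (358, Uma, NULL); (370, NULL, NULL); (372, Ken, Carol); (NULL, Grace, NULL); (NULL, Liam, NULL); (NULL, Quinn, NULL)

FULL OUTER JOIN keeps every row from both sides; unmatched rows get NULL for the other side's columns.
Matching on a.pid = b.pid. A NULL in a compared column never satisfies the condition.
Matched pairs: 5; unmatched a rows kept: 3; unmatched b rows kept: 2.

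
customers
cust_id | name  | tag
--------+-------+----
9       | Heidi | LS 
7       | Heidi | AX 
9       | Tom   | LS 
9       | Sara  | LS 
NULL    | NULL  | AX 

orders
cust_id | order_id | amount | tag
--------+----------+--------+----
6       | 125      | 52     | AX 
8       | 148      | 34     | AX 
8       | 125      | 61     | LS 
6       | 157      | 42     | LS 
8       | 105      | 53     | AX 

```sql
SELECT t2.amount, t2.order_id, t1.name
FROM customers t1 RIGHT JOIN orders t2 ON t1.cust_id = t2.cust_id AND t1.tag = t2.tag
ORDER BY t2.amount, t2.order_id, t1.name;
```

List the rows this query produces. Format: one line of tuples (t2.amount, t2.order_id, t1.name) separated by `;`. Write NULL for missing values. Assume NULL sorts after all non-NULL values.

RIGHT JOIN keeps every row from `orders`; unmatched rows get NULL for `customers`'s columns.
Matching on t1.cust_id = t2.cust_id AND t1.tag = t2.tag. A NULL in a compared column never satisfies the condition.
Matched pairs: 0; unmatched t2 rows kept: 5.

(34, 148, NULL); (42, 157, NULL); (52, 125, NULL); (53, 105, NULL); (61, 125, NULL)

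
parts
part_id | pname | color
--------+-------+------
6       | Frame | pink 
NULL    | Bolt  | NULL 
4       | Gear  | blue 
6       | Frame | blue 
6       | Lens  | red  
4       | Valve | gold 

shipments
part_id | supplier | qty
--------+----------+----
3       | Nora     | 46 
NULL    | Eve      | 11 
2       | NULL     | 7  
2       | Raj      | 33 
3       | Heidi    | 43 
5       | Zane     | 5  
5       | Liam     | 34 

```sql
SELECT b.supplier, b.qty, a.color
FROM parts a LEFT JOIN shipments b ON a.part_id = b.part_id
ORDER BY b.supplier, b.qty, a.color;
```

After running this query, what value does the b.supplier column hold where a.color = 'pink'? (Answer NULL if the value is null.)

NULL

LEFT JOIN keeps every row from `parts`; unmatched rows get NULL for `shipments`'s columns.
Matching on a.part_id = b.part_id. A NULL in a compared column never satisfies the condition.
- a row (part_id=6): no match → kept, b columns NULL.
- a row (part_id=NULL): no match → kept, b columns NULL.
- a row (part_id=4): no match → kept, b columns NULL.
- a row (part_id=6): no match → kept, b columns NULL.
- a row (part_id=6): no match → kept, b columns NULL.
- a row (part_id=4): no match → kept, b columns NULL.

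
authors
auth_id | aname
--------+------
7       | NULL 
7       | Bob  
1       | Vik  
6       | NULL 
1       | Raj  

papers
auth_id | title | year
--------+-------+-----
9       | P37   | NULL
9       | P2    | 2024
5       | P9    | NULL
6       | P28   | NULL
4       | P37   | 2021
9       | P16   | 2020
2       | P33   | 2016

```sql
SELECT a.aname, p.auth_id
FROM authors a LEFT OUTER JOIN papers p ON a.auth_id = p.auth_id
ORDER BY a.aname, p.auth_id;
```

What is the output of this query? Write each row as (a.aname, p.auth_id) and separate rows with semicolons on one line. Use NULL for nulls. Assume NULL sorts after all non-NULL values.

LEFT JOIN keeps every row from `authors`; unmatched rows get NULL for `papers`'s columns.
Matching on a.auth_id = p.auth_id.
- a (auth_id=7) has no partner → padded with NULL.
- a (auth_id=7) has no partner → padded with NULL.
- a (auth_id=1) has no partner → padded with NULL.
- a (auth_id=6) pairs with 1 row(s) of p.
- a (auth_id=1) has no partner → padded with NULL.
After projecting and ordering:
a.aname | p.auth_id
Bob | NULL
Raj | NULL
Vik | NULL
NULL | 6
NULL | NULL

(Bob, NULL); (Raj, NULL); (Vik, NULL); (NULL, 6); (NULL, NULL)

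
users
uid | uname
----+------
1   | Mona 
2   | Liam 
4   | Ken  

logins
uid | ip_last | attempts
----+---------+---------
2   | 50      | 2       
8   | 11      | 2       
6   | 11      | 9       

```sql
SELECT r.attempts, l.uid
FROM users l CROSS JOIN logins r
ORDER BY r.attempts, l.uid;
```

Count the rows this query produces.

CROSS JOIN pairs every row of `users` with every row of `logins`: 3 × 3 = 9 rows.

9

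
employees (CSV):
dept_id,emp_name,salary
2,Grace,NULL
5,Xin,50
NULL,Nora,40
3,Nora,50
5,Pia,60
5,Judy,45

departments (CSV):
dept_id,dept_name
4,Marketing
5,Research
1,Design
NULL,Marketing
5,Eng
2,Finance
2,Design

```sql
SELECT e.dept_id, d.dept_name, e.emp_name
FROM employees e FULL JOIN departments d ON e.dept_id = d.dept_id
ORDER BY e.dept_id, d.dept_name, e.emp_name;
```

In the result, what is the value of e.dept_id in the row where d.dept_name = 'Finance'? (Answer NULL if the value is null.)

FULL OUTER JOIN keeps every row from both sides; unmatched rows get NULL for the other side's columns.
Matching on e.dept_id = d.dept_id. A NULL in a compared column never satisfies the condition.
Matched pairs: 8; unmatched e rows kept: 2; unmatched d rows kept: 3.

2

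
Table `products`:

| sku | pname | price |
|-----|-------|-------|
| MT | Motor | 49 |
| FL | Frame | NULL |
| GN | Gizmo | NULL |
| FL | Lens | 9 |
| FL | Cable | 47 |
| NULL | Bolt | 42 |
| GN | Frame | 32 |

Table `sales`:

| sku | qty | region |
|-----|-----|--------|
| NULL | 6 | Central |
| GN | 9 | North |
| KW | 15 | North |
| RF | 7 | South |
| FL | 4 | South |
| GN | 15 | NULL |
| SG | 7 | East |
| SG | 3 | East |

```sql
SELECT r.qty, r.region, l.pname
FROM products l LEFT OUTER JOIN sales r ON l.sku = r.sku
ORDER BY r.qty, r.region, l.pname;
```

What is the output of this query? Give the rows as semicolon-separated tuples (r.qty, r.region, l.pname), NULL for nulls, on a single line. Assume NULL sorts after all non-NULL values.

(4, South, Cable); (4, South, Frame); (4, South, Lens); (9, North, Frame); (9, North, Gizmo); (15, NULL, Frame); (15, NULL, Gizmo); (NULL, NULL, Bolt); (NULL, NULL, Motor)

LEFT JOIN keeps every row from `products`; unmatched rows get NULL for `sales`'s columns.
Matching on l.sku = r.sku. A NULL in a compared column never satisfies the condition.
- l (sku=MT) has no partner → padded with NULL.
- l (sku=FL) pairs with 1 row(s) of r.
- l (sku=GN) pairs with 2 row(s) of r.
- l (sku=FL) pairs with 1 row(s) of r.
- l (sku=FL) pairs with 1 row(s) of r.
- l (sku=NULL) has no partner → padded with NULL.
- l (sku=GN) pairs with 2 row(s) of r.
After projecting and ordering:
r.qty | r.region | l.pname
4 | South | Cable
4 | South | Frame
4 | South | Lens
9 | North | Frame
9 | North | Gizmo
15 | NULL | Frame
15 | NULL | Gizmo
NULL | NULL | Bolt
NULL | NULL | Motor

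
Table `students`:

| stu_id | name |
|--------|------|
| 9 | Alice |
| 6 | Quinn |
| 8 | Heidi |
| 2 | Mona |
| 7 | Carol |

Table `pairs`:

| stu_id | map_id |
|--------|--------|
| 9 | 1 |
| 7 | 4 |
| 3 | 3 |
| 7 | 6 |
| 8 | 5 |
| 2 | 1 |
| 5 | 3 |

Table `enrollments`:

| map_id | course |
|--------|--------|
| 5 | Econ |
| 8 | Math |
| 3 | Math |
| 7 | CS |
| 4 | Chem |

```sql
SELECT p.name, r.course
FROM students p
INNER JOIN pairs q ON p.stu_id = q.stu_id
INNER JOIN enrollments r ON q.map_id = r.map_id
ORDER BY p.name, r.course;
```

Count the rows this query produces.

2

Step 1 — p INNER JOIN q on stu_id → 5 row(s).
Then INNER JOIN `enrollments r` on map_id: keep only rows whose q.map_id appears in r.
Result: 2 row(s).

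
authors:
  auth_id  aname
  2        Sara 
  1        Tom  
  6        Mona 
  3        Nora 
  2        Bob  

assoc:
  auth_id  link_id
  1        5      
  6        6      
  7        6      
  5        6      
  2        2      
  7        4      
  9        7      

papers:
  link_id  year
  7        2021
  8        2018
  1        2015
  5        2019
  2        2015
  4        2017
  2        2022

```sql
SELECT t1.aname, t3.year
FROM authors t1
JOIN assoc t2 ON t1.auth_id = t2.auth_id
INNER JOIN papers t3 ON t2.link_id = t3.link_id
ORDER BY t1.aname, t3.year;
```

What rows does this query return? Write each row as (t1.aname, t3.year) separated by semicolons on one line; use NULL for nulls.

(Bob, 2015); (Bob, 2022); (Sara, 2015); (Sara, 2022); (Tom, 2019)

Step 1 — t1 INNER JOIN t2 on auth_id → 4 row(s).
Then INNER JOIN `papers t3` on link_id: keep only rows whose t2.link_id appears in t3.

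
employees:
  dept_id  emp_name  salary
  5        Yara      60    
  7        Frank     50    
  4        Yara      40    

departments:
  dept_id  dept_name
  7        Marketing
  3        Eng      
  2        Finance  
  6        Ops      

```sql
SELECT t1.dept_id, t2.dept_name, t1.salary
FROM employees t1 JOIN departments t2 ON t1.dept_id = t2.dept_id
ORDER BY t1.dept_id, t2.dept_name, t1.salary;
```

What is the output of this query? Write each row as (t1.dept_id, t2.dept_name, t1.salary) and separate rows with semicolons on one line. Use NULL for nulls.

(7, Marketing, 50)

INNER JOIN keeps only pairs where the ON condition holds.
Matching on t1.dept_id = t2.dept_id.
Matched pairs: 1.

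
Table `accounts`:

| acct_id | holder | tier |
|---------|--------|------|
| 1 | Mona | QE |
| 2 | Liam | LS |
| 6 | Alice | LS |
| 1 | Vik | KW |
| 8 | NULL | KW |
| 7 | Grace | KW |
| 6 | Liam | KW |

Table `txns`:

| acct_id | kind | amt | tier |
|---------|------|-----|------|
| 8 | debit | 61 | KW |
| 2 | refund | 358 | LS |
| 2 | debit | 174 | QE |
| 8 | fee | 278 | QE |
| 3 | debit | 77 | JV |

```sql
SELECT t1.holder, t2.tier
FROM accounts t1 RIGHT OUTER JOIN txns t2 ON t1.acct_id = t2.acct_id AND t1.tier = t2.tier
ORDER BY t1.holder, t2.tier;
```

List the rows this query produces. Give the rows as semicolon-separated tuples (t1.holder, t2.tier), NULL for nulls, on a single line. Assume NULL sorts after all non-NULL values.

(Liam, LS); (NULL, JV); (NULL, KW); (NULL, QE); (NULL, QE)

RIGHT JOIN keeps every row from `txns`; unmatched rows get NULL for `accounts`'s columns.
Matching on t1.acct_id = t2.acct_id AND t1.tier = t2.tier.
Matched pairs: 2; unmatched t2 rows kept: 3.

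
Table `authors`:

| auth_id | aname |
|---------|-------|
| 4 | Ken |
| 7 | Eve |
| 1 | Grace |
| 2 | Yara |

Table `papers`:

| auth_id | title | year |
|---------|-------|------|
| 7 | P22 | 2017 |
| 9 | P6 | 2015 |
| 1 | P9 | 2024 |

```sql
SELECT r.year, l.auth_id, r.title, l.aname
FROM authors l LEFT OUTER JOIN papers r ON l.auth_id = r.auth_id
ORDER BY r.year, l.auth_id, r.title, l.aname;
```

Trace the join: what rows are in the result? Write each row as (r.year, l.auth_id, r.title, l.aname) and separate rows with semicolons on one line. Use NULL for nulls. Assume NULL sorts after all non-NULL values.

(2017, 7, P22, Eve); (2024, 1, P9, Grace); (NULL, 2, NULL, Yara); (NULL, 4, NULL, Ken)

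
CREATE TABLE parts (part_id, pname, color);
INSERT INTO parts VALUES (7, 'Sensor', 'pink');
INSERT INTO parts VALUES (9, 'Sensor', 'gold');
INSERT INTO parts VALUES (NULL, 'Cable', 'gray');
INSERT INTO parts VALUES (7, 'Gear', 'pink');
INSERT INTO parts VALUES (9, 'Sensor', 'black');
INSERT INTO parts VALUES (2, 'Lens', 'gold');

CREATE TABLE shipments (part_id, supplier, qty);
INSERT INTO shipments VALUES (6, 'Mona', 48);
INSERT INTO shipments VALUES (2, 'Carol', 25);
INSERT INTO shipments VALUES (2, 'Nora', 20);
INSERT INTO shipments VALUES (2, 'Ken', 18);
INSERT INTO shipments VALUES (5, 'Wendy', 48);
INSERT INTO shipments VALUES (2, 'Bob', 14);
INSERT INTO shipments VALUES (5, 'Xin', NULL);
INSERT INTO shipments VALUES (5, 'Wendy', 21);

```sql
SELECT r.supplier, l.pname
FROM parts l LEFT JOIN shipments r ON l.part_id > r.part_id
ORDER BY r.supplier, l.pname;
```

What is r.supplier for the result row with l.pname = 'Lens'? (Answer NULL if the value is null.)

LEFT JOIN keeps every row from `parts`; unmatched rows get NULL for `shipments`'s columns.
Matching on l.part_id > r.part_id. A NULL in a compared column never satisfies the condition.
- part_id=7: 8 matching r row(s), so 8 row(s) emitted.
- part_id=9: 8 matching r row(s), so 8 row(s) emitted.
- part_id=NULL: no r row matches, row kept with r columns NULL.
- part_id=7: 8 matching r row(s), so 8 row(s) emitted.
- part_id=9: 8 matching r row(s), so 8 row(s) emitted.
- part_id=2: no r row matches, row kept with r columns NULL.

NULL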